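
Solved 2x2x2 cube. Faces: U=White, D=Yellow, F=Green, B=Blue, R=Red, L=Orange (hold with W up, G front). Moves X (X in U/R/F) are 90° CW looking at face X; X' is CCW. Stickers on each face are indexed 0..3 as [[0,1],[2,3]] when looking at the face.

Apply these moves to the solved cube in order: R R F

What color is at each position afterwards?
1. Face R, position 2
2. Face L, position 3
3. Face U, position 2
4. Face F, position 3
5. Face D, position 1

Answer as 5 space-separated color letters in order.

Answer: Y W O B R

Derivation:
After move 1 (R): R=RRRR U=WGWG F=GYGY D=YBYB B=WBWB
After move 2 (R): R=RRRR U=WYWY F=GBGB D=YWYW B=GBGB
After move 3 (F): F=GGBB U=WYOO R=WRYR D=RRYW L=OYOW
Query 1: R[2] = Y
Query 2: L[3] = W
Query 3: U[2] = O
Query 4: F[3] = B
Query 5: D[1] = R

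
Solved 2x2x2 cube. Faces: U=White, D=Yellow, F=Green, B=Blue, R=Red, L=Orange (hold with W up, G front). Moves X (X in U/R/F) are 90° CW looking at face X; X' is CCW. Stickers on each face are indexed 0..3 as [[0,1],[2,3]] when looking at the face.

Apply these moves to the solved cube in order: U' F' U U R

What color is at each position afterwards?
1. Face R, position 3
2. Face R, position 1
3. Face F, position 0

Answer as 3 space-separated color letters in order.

After move 1 (U'): U=WWWW F=OOGG R=GGRR B=RRBB L=BBOO
After move 2 (F'): F=OGOG U=WWGR R=YGYR D=BOYY L=BWOW
After move 3 (U): U=GWRW F=YGOG R=RRYR B=BWBB L=OGOW
After move 4 (U): U=RGWW F=RROG R=BWYR B=OGBB L=YGOW
After move 5 (R): R=YBRW U=RRWG F=ROOY D=BBYO B=WGGB
Query 1: R[3] = W
Query 2: R[1] = B
Query 3: F[0] = R

Answer: W B R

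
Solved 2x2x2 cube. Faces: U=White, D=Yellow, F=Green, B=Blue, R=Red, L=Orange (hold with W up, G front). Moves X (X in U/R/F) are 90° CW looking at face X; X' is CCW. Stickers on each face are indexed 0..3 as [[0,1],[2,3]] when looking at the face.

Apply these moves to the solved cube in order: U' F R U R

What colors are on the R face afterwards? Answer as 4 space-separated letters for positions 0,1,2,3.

Answer: R B G R

Derivation:
After move 1 (U'): U=WWWW F=OOGG R=GGRR B=RRBB L=BBOO
After move 2 (F): F=GOGO U=WWOB R=WGWR D=RGYY L=BYOY
After move 3 (R): R=WWRG U=WOOO F=GGGY D=RBYR B=BRWB
After move 4 (U): U=OWOO F=WWGY R=BRRG B=BYWB L=GGOY
After move 5 (R): R=RBGR U=OWOY F=WBGR D=RWYB B=OYWB
Query: R face = RBGR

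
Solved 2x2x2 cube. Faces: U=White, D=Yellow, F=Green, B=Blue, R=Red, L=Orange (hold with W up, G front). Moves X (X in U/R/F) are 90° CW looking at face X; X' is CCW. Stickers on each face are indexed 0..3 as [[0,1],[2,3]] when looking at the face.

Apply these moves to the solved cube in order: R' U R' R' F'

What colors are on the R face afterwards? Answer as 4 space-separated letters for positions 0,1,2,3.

Answer: W R Y Y

Derivation:
After move 1 (R'): R=RRRR U=WBWB F=GWGW D=YGYG B=YBYB
After move 2 (U): U=WWBB F=RRGW R=YBRR B=OOYB L=GWOO
After move 3 (R'): R=BRYR U=WYBO F=RWGB D=YRYW B=GOGB
After move 4 (R'): R=RRBY U=WGBG F=RYGO D=YWYB B=WORB
After move 5 (F'): F=YORG U=WGRB R=WRYY D=WOYB L=GGOB
Query: R face = WRYY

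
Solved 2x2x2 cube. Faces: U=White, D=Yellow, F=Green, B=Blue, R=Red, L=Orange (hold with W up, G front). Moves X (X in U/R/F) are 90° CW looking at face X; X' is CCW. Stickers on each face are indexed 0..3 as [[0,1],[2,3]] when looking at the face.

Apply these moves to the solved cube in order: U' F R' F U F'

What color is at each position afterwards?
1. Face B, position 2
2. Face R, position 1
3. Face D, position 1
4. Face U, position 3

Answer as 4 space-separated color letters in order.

Answer: G R O R

Derivation:
After move 1 (U'): U=WWWW F=OOGG R=GGRR B=RRBB L=BBOO
After move 2 (F): F=GOGO U=WWOB R=WGWR D=RGYY L=BYOY
After move 3 (R'): R=GRWW U=WBOR F=GWGB D=ROYO B=YRGB
After move 4 (F): F=GGBW U=WBYY R=ORRW D=WGYO L=BROO
After move 5 (U): U=YWYB F=ORBW R=YRRW B=BRGB L=GGOO
After move 6 (F'): F=RWOB U=YWYR R=GRWW D=GOYO L=GBOY
Query 1: B[2] = G
Query 2: R[1] = R
Query 3: D[1] = O
Query 4: U[3] = R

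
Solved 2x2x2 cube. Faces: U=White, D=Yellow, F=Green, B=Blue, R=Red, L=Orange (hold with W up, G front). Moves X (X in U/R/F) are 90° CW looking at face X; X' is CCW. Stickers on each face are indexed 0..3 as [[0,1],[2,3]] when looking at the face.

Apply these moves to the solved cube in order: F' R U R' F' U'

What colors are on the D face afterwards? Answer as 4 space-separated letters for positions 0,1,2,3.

Answer: O W Y Y

Derivation:
After move 1 (F'): F=GGGG U=WWRR R=YRYR D=OOYY L=OWOW
After move 2 (R): R=YYRR U=WGRG F=GOGY D=OBYB B=RBWB
After move 3 (U): U=RWGG F=YYGY R=RBRR B=OWWB L=GOOW
After move 4 (R'): R=BRRR U=RWGO F=YWGG D=OYYY B=BWBB
After move 5 (F'): F=WGYG U=RWBR R=YROR D=OWYY L=GOOG
After move 6 (U'): U=WRRB F=GOYG R=WGOR B=YRBB L=BWOG
Query: D face = OWYY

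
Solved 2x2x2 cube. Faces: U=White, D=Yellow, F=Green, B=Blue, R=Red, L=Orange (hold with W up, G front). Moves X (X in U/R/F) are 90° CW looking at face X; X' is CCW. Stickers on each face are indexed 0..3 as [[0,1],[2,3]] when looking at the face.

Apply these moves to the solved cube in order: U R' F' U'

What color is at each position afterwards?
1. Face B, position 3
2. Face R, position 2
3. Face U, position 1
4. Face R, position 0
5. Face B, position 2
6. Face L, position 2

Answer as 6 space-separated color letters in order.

After move 1 (U): U=WWWW F=RRGG R=BBRR B=OOBB L=GGOO
After move 2 (R'): R=BRBR U=WBWO F=RWGW D=YRYG B=YOYB
After move 3 (F'): F=WWRG U=WBBB R=RRYR D=GOYG L=GOOW
After move 4 (U'): U=BBWB F=GORG R=WWYR B=RRYB L=YOOW
Query 1: B[3] = B
Query 2: R[2] = Y
Query 3: U[1] = B
Query 4: R[0] = W
Query 5: B[2] = Y
Query 6: L[2] = O

Answer: B Y B W Y O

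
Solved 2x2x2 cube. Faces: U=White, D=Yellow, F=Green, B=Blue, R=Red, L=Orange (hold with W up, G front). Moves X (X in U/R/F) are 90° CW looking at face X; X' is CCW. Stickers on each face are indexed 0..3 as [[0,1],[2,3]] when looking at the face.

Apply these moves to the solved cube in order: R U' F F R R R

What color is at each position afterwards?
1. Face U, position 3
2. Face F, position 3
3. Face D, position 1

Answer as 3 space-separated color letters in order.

After move 1 (R): R=RRRR U=WGWG F=GYGY D=YBYB B=WBWB
After move 2 (U'): U=GGWW F=OOGY R=GYRR B=RRWB L=WBOO
After move 3 (F): F=GOYO U=GGOB R=WYWR D=RGYB L=WYOB
After move 4 (F): F=YGOO U=GGBY R=OYBR D=WWYB L=WROG
After move 5 (R): R=BORY U=GGBO F=YWOB D=WWYR B=YRGB
After move 6 (R): R=RBYO U=GWBB F=YWOR D=WGYY B=ORGB
After move 7 (R): R=YROB U=GWBR F=YGOY D=WGYO B=BRWB
Query 1: U[3] = R
Query 2: F[3] = Y
Query 3: D[1] = G

Answer: R Y G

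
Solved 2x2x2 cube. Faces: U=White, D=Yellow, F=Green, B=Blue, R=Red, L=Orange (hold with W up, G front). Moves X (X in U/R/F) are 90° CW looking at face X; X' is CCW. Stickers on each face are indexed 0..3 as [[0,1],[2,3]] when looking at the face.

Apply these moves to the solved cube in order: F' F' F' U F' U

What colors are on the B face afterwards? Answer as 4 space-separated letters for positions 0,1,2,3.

After move 1 (F'): F=GGGG U=WWRR R=YRYR D=OOYY L=OWOW
After move 2 (F'): F=GGGG U=WWYY R=OROR D=WWYY L=OROR
After move 3 (F'): F=GGGG U=WWOO R=WRWR D=RRYY L=OYOY
After move 4 (U): U=OWOW F=WRGG R=BBWR B=OYBB L=GGOY
After move 5 (F'): F=RGWG U=OWBW R=RBRR D=GYYY L=GWOO
After move 6 (U): U=BOWW F=RBWG R=OYRR B=GWBB L=RGOO
Query: B face = GWBB

Answer: G W B B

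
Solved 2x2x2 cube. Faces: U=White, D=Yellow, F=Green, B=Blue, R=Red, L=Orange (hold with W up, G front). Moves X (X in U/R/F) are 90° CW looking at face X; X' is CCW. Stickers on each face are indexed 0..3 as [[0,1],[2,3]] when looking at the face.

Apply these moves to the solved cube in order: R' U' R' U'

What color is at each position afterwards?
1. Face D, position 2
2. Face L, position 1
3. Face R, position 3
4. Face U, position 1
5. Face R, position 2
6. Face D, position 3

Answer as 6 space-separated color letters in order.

Answer: Y R R R G W

Derivation:
After move 1 (R'): R=RRRR U=WBWB F=GWGW D=YGYG B=YBYB
After move 2 (U'): U=BBWW F=OOGW R=GWRR B=RRYB L=YBOO
After move 3 (R'): R=WRGR U=BYWR F=OBGW D=YOYW B=GRGB
After move 4 (U'): U=YRBW F=YBGW R=OBGR B=WRGB L=GROO
Query 1: D[2] = Y
Query 2: L[1] = R
Query 3: R[3] = R
Query 4: U[1] = R
Query 5: R[2] = G
Query 6: D[3] = W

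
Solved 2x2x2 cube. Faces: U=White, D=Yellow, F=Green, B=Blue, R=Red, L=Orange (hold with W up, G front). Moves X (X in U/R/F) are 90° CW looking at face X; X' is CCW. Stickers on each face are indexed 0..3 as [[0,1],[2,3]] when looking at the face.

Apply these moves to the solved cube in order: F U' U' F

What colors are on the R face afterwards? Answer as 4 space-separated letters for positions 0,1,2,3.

Answer: W Y W R

Derivation:
After move 1 (F): F=GGGG U=WWOO R=WRWR D=RRYY L=OYOY
After move 2 (U'): U=WOWO F=OYGG R=GGWR B=WRBB L=BBOY
After move 3 (U'): U=OOWW F=BBGG R=OYWR B=GGBB L=WROY
After move 4 (F): F=GBGB U=OOYR R=WYWR D=WOYY L=WROR
Query: R face = WYWR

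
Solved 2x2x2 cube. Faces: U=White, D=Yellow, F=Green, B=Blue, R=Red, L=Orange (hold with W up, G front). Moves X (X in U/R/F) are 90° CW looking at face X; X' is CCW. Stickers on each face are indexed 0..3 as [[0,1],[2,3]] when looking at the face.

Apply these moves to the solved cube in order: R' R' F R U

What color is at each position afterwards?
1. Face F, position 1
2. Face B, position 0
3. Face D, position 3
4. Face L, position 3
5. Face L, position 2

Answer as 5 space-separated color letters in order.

After move 1 (R'): R=RRRR U=WBWB F=GWGW D=YGYG B=YBYB
After move 2 (R'): R=RRRR U=WYWY F=GBGB D=YWYW B=GBGB
After move 3 (F): F=GGBB U=WYOO R=WRYR D=RRYW L=OYOW
After move 4 (R): R=YWRR U=WGOB F=GRBW D=RGYG B=OBYB
After move 5 (U): U=OWBG F=YWBW R=OBRR B=OYYB L=GROW
Query 1: F[1] = W
Query 2: B[0] = O
Query 3: D[3] = G
Query 4: L[3] = W
Query 5: L[2] = O

Answer: W O G W O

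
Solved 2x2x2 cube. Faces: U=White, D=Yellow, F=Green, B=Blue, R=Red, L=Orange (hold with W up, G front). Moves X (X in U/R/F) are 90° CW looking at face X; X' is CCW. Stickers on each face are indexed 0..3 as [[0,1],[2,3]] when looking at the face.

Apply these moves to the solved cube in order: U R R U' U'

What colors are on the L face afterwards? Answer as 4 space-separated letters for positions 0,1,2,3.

After move 1 (U): U=WWWW F=RRGG R=BBRR B=OOBB L=GGOO
After move 2 (R): R=RBRB U=WRWG F=RYGY D=YBYO B=WOWB
After move 3 (R): R=RRBB U=WYWY F=RBGO D=YWYW B=GORB
After move 4 (U'): U=YYWW F=GGGO R=RBBB B=RRRB L=GOOO
After move 5 (U'): U=YWYW F=GOGO R=GGBB B=RBRB L=RROO
Query: L face = RROO

Answer: R R O O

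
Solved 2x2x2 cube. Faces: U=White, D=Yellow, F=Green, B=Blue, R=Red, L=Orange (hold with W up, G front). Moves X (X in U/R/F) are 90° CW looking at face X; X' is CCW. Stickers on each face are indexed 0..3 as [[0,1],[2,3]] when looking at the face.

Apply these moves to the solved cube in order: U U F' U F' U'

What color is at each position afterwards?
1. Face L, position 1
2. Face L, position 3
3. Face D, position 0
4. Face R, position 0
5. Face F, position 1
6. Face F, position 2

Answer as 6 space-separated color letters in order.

After move 1 (U): U=WWWW F=RRGG R=BBRR B=OOBB L=GGOO
After move 2 (U): U=WWWW F=BBGG R=OORR B=GGBB L=RROO
After move 3 (F'): F=BGBG U=WWOR R=YOYR D=ROYY L=RWOW
After move 4 (U): U=OWRW F=YOBG R=GGYR B=RWBB L=BGOW
After move 5 (F'): F=OGYB U=OWGY R=OGRR D=GWYY L=BWOR
After move 6 (U'): U=WYOG F=BWYB R=OGRR B=OGBB L=RWOR
Query 1: L[1] = W
Query 2: L[3] = R
Query 3: D[0] = G
Query 4: R[0] = O
Query 5: F[1] = W
Query 6: F[2] = Y

Answer: W R G O W Y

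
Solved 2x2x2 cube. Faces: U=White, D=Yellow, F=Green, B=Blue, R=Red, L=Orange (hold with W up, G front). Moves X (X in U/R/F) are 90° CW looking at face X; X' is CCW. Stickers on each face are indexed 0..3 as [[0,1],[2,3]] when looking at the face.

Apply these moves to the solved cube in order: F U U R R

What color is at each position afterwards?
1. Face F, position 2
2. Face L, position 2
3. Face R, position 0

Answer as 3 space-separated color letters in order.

After move 1 (F): F=GGGG U=WWOO R=WRWR D=RRYY L=OYOY
After move 2 (U): U=OWOW F=WRGG R=BBWR B=OYBB L=GGOY
After move 3 (U): U=OOWW F=BBGG R=OYWR B=GGBB L=WROY
After move 4 (R): R=WORY U=OBWG F=BRGY D=RBYG B=WGOB
After move 5 (R): R=RWYO U=ORWY F=BBGG D=ROYW B=GGBB
Query 1: F[2] = G
Query 2: L[2] = O
Query 3: R[0] = R

Answer: G O R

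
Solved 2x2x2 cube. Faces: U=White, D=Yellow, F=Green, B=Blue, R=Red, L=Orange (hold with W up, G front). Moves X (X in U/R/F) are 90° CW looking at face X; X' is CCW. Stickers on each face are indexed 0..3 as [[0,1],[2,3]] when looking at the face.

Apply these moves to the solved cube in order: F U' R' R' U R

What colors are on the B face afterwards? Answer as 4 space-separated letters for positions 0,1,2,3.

Answer: R B W B

Derivation:
After move 1 (F): F=GGGG U=WWOO R=WRWR D=RRYY L=OYOY
After move 2 (U'): U=WOWO F=OYGG R=GGWR B=WRBB L=BBOY
After move 3 (R'): R=GRGW U=WBWW F=OOGO D=RYYG B=YRRB
After move 4 (R'): R=RWGG U=WRWY F=OBGW D=ROYO B=GRYB
After move 5 (U): U=WWYR F=RWGW R=GRGG B=BBYB L=OBOY
After move 6 (R): R=GGGR U=WWYW F=ROGO D=RYYB B=RBWB
Query: B face = RBWB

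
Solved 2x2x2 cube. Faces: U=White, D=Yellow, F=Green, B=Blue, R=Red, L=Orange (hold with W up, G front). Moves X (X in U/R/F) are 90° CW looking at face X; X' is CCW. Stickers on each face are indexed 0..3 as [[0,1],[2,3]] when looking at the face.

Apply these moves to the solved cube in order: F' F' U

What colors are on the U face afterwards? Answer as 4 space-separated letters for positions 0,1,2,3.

After move 1 (F'): F=GGGG U=WWRR R=YRYR D=OOYY L=OWOW
After move 2 (F'): F=GGGG U=WWYY R=OROR D=WWYY L=OROR
After move 3 (U): U=YWYW F=ORGG R=BBOR B=ORBB L=GGOR
Query: U face = YWYW

Answer: Y W Y W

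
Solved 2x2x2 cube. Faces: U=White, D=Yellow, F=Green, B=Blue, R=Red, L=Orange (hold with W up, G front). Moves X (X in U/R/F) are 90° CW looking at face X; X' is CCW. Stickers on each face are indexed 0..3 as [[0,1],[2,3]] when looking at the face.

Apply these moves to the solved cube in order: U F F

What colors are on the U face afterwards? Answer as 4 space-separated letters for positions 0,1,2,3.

After move 1 (U): U=WWWW F=RRGG R=BBRR B=OOBB L=GGOO
After move 2 (F): F=GRGR U=WWOG R=WBWR D=RBYY L=GYOY
After move 3 (F): F=GGRR U=WWYY R=OBGR D=WWYY L=GROB
Query: U face = WWYY

Answer: W W Y Y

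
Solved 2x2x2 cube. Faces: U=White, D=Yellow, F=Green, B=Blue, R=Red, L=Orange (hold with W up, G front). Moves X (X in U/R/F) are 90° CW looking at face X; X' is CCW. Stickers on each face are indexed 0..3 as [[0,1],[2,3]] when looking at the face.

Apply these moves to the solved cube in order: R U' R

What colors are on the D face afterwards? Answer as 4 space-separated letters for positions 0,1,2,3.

Answer: Y W Y R

Derivation:
After move 1 (R): R=RRRR U=WGWG F=GYGY D=YBYB B=WBWB
After move 2 (U'): U=GGWW F=OOGY R=GYRR B=RRWB L=WBOO
After move 3 (R): R=RGRY U=GOWY F=OBGB D=YWYR B=WRGB
Query: D face = YWYR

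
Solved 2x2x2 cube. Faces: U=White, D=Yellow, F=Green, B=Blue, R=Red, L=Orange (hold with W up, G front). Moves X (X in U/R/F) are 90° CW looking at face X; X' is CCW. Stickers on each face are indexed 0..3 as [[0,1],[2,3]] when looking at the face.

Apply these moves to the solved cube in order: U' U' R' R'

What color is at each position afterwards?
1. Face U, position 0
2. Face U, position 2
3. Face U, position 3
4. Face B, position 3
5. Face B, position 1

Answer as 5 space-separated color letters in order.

After move 1 (U'): U=WWWW F=OOGG R=GGRR B=RRBB L=BBOO
After move 2 (U'): U=WWWW F=BBGG R=OORR B=GGBB L=RROO
After move 3 (R'): R=OROR U=WBWG F=BWGW D=YBYG B=YGYB
After move 4 (R'): R=RROO U=WYWY F=BBGG D=YWYW B=GGBB
Query 1: U[0] = W
Query 2: U[2] = W
Query 3: U[3] = Y
Query 4: B[3] = B
Query 5: B[1] = G

Answer: W W Y B G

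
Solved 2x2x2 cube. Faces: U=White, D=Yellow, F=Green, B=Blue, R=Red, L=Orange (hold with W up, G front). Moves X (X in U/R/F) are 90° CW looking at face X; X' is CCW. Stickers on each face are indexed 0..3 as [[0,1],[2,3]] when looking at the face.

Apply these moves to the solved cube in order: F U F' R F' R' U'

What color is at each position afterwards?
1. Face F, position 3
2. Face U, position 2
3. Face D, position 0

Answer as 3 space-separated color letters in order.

After move 1 (F): F=GGGG U=WWOO R=WRWR D=RRYY L=OYOY
After move 2 (U): U=OWOW F=WRGG R=BBWR B=OYBB L=GGOY
After move 3 (F'): F=RGWG U=OWBW R=RBRR D=GYYY L=GWOO
After move 4 (R): R=RRRB U=OGBG F=RYWY D=GBYO B=WYWB
After move 5 (F'): F=YYRW U=OGRR R=BRGB D=WOYO L=GGOB
After move 6 (R'): R=RBBG U=OWRW F=YGRR D=WYYW B=OYOB
After move 7 (U'): U=WWOR F=GGRR R=YGBG B=RBOB L=OYOB
Query 1: F[3] = R
Query 2: U[2] = O
Query 3: D[0] = W

Answer: R O W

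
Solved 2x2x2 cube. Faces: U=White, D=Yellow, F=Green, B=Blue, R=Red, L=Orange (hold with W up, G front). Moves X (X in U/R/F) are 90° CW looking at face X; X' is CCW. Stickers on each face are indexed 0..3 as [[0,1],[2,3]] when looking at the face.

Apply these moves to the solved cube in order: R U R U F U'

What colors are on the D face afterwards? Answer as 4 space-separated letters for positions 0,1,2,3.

Answer: R G Y O

Derivation:
After move 1 (R): R=RRRR U=WGWG F=GYGY D=YBYB B=WBWB
After move 2 (U): U=WWGG F=RRGY R=WBRR B=OOWB L=GYOO
After move 3 (R): R=RWRB U=WRGY F=RBGB D=YWYO B=GOWB
After move 4 (U): U=GWYR F=RWGB R=GORB B=GYWB L=RBOO
After move 5 (F): F=GRBW U=GWOB R=YORB D=RGYO L=RYOW
After move 6 (U'): U=WBGO F=RYBW R=GRRB B=YOWB L=GYOW
Query: D face = RGYO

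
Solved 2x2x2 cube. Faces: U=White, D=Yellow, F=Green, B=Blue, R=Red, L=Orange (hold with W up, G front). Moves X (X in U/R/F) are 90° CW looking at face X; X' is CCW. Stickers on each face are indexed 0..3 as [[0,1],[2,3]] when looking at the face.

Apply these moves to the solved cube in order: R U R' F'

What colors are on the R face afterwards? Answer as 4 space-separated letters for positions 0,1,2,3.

After move 1 (R): R=RRRR U=WGWG F=GYGY D=YBYB B=WBWB
After move 2 (U): U=WWGG F=RRGY R=WBRR B=OOWB L=GYOO
After move 3 (R'): R=BRWR U=WWGO F=RWGG D=YRYY B=BOBB
After move 4 (F'): F=WGRG U=WWBW R=RRYR D=YOYY L=GOOG
Query: R face = RRYR

Answer: R R Y R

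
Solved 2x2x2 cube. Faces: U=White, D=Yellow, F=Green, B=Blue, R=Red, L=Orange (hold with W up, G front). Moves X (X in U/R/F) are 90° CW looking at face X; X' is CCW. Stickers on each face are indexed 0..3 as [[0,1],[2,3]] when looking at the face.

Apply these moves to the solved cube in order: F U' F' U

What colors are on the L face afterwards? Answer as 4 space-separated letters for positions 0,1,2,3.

After move 1 (F): F=GGGG U=WWOO R=WRWR D=RRYY L=OYOY
After move 2 (U'): U=WOWO F=OYGG R=GGWR B=WRBB L=BBOY
After move 3 (F'): F=YGOG U=WOGW R=RGRR D=BYYY L=BOOW
After move 4 (U): U=GWWO F=RGOG R=WRRR B=BOBB L=YGOW
Query: L face = YGOW

Answer: Y G O W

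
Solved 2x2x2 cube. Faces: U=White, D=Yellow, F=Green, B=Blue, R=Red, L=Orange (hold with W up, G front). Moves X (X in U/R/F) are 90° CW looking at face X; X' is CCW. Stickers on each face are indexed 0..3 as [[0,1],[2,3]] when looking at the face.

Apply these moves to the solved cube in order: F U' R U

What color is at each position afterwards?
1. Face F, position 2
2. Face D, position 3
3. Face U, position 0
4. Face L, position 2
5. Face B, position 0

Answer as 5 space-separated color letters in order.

After move 1 (F): F=GGGG U=WWOO R=WRWR D=RRYY L=OYOY
After move 2 (U'): U=WOWO F=OYGG R=GGWR B=WRBB L=BBOY
After move 3 (R): R=WGRG U=WYWG F=ORGY D=RBYW B=OROB
After move 4 (U): U=WWGY F=WGGY R=ORRG B=BBOB L=OROY
Query 1: F[2] = G
Query 2: D[3] = W
Query 3: U[0] = W
Query 4: L[2] = O
Query 5: B[0] = B

Answer: G W W O B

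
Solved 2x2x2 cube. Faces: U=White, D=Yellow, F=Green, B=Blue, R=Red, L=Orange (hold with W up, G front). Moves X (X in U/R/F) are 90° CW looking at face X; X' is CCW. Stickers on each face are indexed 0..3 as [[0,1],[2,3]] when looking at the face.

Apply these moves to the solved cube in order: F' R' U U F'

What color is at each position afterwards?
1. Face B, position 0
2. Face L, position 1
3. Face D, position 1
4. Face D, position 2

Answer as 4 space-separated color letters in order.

Answer: G W W Y

Derivation:
After move 1 (F'): F=GGGG U=WWRR R=YRYR D=OOYY L=OWOW
After move 2 (R'): R=RRYY U=WBRB F=GWGR D=OGYG B=YBOB
After move 3 (U): U=RWBB F=RRGR R=YBYY B=OWOB L=GWOW
After move 4 (U): U=BRBW F=YBGR R=OWYY B=GWOB L=RROW
After move 5 (F'): F=BRYG U=BROY R=GWOY D=RWYG L=RWOB
Query 1: B[0] = G
Query 2: L[1] = W
Query 3: D[1] = W
Query 4: D[2] = Y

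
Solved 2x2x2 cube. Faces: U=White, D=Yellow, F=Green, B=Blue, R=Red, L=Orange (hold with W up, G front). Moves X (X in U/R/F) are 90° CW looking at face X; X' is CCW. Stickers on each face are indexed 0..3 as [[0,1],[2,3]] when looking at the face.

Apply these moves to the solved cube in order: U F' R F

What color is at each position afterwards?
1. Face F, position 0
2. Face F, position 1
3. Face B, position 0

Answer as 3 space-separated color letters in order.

Answer: R R R

Derivation:
After move 1 (U): U=WWWW F=RRGG R=BBRR B=OOBB L=GGOO
After move 2 (F'): F=RGRG U=WWBR R=YBYR D=GOYY L=GWOW
After move 3 (R): R=YYRB U=WGBG F=RORY D=GBYO B=ROWB
After move 4 (F): F=RRYO U=WGWW R=BYGB D=RYYO L=GGOB
Query 1: F[0] = R
Query 2: F[1] = R
Query 3: B[0] = R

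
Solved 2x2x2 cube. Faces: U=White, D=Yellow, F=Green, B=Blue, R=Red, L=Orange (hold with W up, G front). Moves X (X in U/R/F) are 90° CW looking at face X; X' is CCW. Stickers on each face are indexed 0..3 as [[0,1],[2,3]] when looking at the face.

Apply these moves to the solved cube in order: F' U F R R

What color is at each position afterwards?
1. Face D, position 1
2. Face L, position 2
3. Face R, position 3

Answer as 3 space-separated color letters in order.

After move 1 (F'): F=GGGG U=WWRR R=YRYR D=OOYY L=OWOW
After move 2 (U): U=RWRW F=YRGG R=BBYR B=OWBB L=GGOW
After move 3 (F): F=GYGR U=RWWG R=RBWR D=YBYY L=GOOO
After move 4 (R): R=WRRB U=RYWR F=GBGY D=YBYO B=GWWB
After move 5 (R): R=RWBR U=RBWY F=GBGO D=YWYG B=RWYB
Query 1: D[1] = W
Query 2: L[2] = O
Query 3: R[3] = R

Answer: W O R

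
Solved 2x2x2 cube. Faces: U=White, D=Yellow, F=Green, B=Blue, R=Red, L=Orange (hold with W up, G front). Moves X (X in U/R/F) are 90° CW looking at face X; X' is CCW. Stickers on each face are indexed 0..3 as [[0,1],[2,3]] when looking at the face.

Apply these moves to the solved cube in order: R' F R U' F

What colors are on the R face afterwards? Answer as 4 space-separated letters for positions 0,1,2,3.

Answer: W R O R

Derivation:
After move 1 (R'): R=RRRR U=WBWB F=GWGW D=YGYG B=YBYB
After move 2 (F): F=GGWW U=WBOO R=WRBR D=RRYG L=OYOG
After move 3 (R): R=BWRR U=WGOW F=GRWG D=RYYY B=OBBB
After move 4 (U'): U=GWWO F=OYWG R=GRRR B=BWBB L=OBOG
After move 5 (F): F=WOGY U=GWGB R=WROR D=RGYY L=OROY
Query: R face = WROR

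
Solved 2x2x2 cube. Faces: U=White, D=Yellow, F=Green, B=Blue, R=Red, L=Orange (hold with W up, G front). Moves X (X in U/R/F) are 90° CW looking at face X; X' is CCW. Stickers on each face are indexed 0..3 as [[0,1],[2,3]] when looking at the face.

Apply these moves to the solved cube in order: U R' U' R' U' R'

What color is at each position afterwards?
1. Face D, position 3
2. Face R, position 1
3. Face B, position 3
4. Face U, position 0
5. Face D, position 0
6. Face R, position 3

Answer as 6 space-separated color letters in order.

Answer: W B B Y Y R

Derivation:
After move 1 (U): U=WWWW F=RRGG R=BBRR B=OOBB L=GGOO
After move 2 (R'): R=BRBR U=WBWO F=RWGW D=YRYG B=YOYB
After move 3 (U'): U=BOWW F=GGGW R=RWBR B=BRYB L=YOOO
After move 4 (R'): R=WRRB U=BYWB F=GOGW D=YGYW B=GRRB
After move 5 (U'): U=YBBW F=YOGW R=GORB B=WRRB L=GROO
After move 6 (R'): R=OBGR U=YRBW F=YBGW D=YOYW B=WRGB
Query 1: D[3] = W
Query 2: R[1] = B
Query 3: B[3] = B
Query 4: U[0] = Y
Query 5: D[0] = Y
Query 6: R[3] = R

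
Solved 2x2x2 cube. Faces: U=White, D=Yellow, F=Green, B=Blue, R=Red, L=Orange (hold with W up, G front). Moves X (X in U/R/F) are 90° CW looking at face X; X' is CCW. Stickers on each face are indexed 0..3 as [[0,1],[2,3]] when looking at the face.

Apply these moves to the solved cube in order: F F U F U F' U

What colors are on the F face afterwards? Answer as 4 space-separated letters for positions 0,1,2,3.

After move 1 (F): F=GGGG U=WWOO R=WRWR D=RRYY L=OYOY
After move 2 (F): F=GGGG U=WWYY R=OROR D=WWYY L=OROR
After move 3 (U): U=YWYW F=ORGG R=BBOR B=ORBB L=GGOR
After move 4 (F): F=GOGR U=YWRG R=YBWR D=OBYY L=GWOW
After move 5 (U): U=RYGW F=YBGR R=ORWR B=GWBB L=GOOW
After move 6 (F'): F=BRYG U=RYOW R=BROR D=OWYY L=GWOG
After move 7 (U): U=ORWY F=BRYG R=GWOR B=GWBB L=BROG
Query: F face = BRYG

Answer: B R Y G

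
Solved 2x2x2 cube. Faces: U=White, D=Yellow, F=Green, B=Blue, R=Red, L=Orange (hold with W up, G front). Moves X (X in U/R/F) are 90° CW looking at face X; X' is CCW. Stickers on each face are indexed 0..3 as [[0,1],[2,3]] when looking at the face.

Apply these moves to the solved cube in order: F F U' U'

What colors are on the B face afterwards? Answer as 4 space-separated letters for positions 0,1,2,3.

Answer: G G B B

Derivation:
After move 1 (F): F=GGGG U=WWOO R=WRWR D=RRYY L=OYOY
After move 2 (F): F=GGGG U=WWYY R=OROR D=WWYY L=OROR
After move 3 (U'): U=WYWY F=ORGG R=GGOR B=ORBB L=BBOR
After move 4 (U'): U=YYWW F=BBGG R=OROR B=GGBB L=OROR
Query: B face = GGBB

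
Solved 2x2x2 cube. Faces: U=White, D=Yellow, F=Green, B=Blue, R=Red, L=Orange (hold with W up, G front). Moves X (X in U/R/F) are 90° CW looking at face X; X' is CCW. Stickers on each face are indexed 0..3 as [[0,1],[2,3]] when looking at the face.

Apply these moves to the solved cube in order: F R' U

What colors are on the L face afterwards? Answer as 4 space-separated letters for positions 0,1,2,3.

After move 1 (F): F=GGGG U=WWOO R=WRWR D=RRYY L=OYOY
After move 2 (R'): R=RRWW U=WBOB F=GWGO D=RGYG B=YBRB
After move 3 (U): U=OWBB F=RRGO R=YBWW B=OYRB L=GWOY
Query: L face = GWOY

Answer: G W O Y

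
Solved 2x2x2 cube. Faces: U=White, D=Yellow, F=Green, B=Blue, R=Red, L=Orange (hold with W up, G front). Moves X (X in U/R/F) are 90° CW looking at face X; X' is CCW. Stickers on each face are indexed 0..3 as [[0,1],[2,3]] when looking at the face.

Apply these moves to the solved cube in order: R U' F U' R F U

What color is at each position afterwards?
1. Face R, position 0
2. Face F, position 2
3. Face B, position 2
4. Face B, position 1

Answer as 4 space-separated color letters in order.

Answer: O B B R

Derivation:
After move 1 (R): R=RRRR U=WGWG F=GYGY D=YBYB B=WBWB
After move 2 (U'): U=GGWW F=OOGY R=GYRR B=RRWB L=WBOO
After move 3 (F): F=GOYO U=GGOB R=WYWR D=RGYB L=WYOB
After move 4 (U'): U=GBGO F=WYYO R=GOWR B=WYWB L=RROB
After move 5 (R): R=WGRO U=GYGO F=WGYB D=RWYW B=OYBB
After move 6 (F): F=YWBG U=GYBR R=GGOO D=RWYW L=RROW
After move 7 (U): U=BGRY F=GGBG R=OYOO B=RRBB L=YWOW
Query 1: R[0] = O
Query 2: F[2] = B
Query 3: B[2] = B
Query 4: B[1] = R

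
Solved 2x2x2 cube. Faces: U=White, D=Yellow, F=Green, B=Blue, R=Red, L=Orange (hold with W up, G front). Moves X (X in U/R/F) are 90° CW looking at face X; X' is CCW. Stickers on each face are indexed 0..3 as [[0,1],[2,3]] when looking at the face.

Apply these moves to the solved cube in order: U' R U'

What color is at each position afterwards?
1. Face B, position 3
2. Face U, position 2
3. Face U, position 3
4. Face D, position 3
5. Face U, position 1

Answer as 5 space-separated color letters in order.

After move 1 (U'): U=WWWW F=OOGG R=GGRR B=RRBB L=BBOO
After move 2 (R): R=RGRG U=WOWG F=OYGY D=YBYR B=WRWB
After move 3 (U'): U=OGWW F=BBGY R=OYRG B=RGWB L=WROO
Query 1: B[3] = B
Query 2: U[2] = W
Query 3: U[3] = W
Query 4: D[3] = R
Query 5: U[1] = G

Answer: B W W R G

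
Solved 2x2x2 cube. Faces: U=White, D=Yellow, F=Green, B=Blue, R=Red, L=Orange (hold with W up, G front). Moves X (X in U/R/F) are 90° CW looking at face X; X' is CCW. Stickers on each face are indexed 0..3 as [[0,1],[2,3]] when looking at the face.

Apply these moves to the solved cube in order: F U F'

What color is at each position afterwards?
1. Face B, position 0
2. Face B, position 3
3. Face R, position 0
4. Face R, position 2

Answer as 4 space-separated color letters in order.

After move 1 (F): F=GGGG U=WWOO R=WRWR D=RRYY L=OYOY
After move 2 (U): U=OWOW F=WRGG R=BBWR B=OYBB L=GGOY
After move 3 (F'): F=RGWG U=OWBW R=RBRR D=GYYY L=GWOO
Query 1: B[0] = O
Query 2: B[3] = B
Query 3: R[0] = R
Query 4: R[2] = R

Answer: O B R R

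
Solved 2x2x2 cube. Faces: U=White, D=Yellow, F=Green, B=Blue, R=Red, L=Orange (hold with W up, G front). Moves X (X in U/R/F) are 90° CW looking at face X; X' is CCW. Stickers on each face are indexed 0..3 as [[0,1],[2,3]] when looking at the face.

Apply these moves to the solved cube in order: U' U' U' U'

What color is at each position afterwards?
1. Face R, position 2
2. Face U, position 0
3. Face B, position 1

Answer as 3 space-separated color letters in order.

After move 1 (U'): U=WWWW F=OOGG R=GGRR B=RRBB L=BBOO
After move 2 (U'): U=WWWW F=BBGG R=OORR B=GGBB L=RROO
After move 3 (U'): U=WWWW F=RRGG R=BBRR B=OOBB L=GGOO
After move 4 (U'): U=WWWW F=GGGG R=RRRR B=BBBB L=OOOO
Query 1: R[2] = R
Query 2: U[0] = W
Query 3: B[1] = B

Answer: R W B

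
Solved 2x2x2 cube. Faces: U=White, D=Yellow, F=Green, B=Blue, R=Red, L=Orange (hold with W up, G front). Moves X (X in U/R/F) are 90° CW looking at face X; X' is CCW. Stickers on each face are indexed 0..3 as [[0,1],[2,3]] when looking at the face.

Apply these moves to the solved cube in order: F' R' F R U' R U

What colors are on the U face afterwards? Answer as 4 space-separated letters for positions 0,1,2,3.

After move 1 (F'): F=GGGG U=WWRR R=YRYR D=OOYY L=OWOW
After move 2 (R'): R=RRYY U=WBRB F=GWGR D=OGYG B=YBOB
After move 3 (F): F=GGRW U=WBWW R=RRBY D=YRYG L=OOOG
After move 4 (R): R=BRYR U=WGWW F=GRRG D=YOYY B=WBBB
After move 5 (U'): U=GWWW F=OORG R=GRYR B=BRBB L=WBOG
After move 6 (R): R=YGRR U=GOWG F=OORY D=YBYB B=WRWB
After move 7 (U): U=WGGO F=YGRY R=WRRR B=WBWB L=OOOG
Query: U face = WGGO

Answer: W G G O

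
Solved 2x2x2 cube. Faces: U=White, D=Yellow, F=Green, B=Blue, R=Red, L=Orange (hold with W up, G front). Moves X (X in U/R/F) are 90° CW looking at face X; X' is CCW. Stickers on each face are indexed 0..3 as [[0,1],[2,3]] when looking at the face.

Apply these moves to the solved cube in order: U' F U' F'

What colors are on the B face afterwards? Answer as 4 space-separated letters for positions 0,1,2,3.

Answer: W G B B

Derivation:
After move 1 (U'): U=WWWW F=OOGG R=GGRR B=RRBB L=BBOO
After move 2 (F): F=GOGO U=WWOB R=WGWR D=RGYY L=BYOY
After move 3 (U'): U=WBWO F=BYGO R=GOWR B=WGBB L=RROY
After move 4 (F'): F=YOBG U=WBGW R=GORR D=RYYY L=ROOW
Query: B face = WGBB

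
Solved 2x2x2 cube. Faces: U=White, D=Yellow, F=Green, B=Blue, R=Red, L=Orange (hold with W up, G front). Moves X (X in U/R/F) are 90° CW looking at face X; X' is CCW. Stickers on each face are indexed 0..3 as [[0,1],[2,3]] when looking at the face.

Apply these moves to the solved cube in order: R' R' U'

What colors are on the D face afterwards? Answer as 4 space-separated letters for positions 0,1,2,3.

After move 1 (R'): R=RRRR U=WBWB F=GWGW D=YGYG B=YBYB
After move 2 (R'): R=RRRR U=WYWY F=GBGB D=YWYW B=GBGB
After move 3 (U'): U=YYWW F=OOGB R=GBRR B=RRGB L=GBOO
Query: D face = YWYW

Answer: Y W Y W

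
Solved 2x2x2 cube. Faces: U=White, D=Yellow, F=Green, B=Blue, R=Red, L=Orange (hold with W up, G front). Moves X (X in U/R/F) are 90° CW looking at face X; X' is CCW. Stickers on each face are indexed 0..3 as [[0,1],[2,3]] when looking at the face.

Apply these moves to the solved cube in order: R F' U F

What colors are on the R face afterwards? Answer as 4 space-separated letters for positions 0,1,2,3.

Answer: R B G R

Derivation:
After move 1 (R): R=RRRR U=WGWG F=GYGY D=YBYB B=WBWB
After move 2 (F'): F=YYGG U=WGRR R=BRYR D=OOYB L=OGOW
After move 3 (U): U=RWRG F=BRGG R=WBYR B=OGWB L=YYOW
After move 4 (F): F=GBGR U=RWWY R=RBGR D=YWYB L=YOOO
Query: R face = RBGR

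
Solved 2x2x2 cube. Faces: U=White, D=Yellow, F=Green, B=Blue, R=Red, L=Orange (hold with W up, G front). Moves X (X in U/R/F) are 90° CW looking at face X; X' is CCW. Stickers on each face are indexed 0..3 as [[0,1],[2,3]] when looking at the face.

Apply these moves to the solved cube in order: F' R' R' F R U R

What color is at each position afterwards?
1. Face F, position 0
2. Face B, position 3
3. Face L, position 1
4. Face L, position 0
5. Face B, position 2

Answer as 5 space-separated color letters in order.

Answer: Y B R G W

Derivation:
After move 1 (F'): F=GGGG U=WWRR R=YRYR D=OOYY L=OWOW
After move 2 (R'): R=RRYY U=WBRB F=GWGR D=OGYG B=YBOB
After move 3 (R'): R=RYRY U=WORY F=GBGB D=OWYR B=GBGB
After move 4 (F): F=GGBB U=WOWW R=RYYY D=RRYR L=OOOW
After move 5 (R): R=YRYY U=WGWB F=GRBR D=RGYG B=WBOB
After move 6 (U): U=WWBG F=YRBR R=WBYY B=OOOB L=GROW
After move 7 (R): R=YWYB U=WRBR F=YGBG D=ROYO B=GOWB
Query 1: F[0] = Y
Query 2: B[3] = B
Query 3: L[1] = R
Query 4: L[0] = G
Query 5: B[2] = W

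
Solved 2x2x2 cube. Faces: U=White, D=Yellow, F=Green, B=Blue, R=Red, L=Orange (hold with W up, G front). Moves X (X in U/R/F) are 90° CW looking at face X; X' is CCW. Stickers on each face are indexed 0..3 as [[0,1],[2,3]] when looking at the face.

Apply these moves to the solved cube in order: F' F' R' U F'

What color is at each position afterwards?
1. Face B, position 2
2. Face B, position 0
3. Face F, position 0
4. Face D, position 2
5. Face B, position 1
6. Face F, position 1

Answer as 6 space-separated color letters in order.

Answer: W O R Y R Y

Derivation:
After move 1 (F'): F=GGGG U=WWRR R=YRYR D=OOYY L=OWOW
After move 2 (F'): F=GGGG U=WWYY R=OROR D=WWYY L=OROR
After move 3 (R'): R=RROO U=WBYB F=GWGY D=WGYG B=YBWB
After move 4 (U): U=YWBB F=RRGY R=YBOO B=ORWB L=GWOR
After move 5 (F'): F=RYRG U=YWYO R=GBWO D=WRYG L=GBOB
Query 1: B[2] = W
Query 2: B[0] = O
Query 3: F[0] = R
Query 4: D[2] = Y
Query 5: B[1] = R
Query 6: F[1] = Y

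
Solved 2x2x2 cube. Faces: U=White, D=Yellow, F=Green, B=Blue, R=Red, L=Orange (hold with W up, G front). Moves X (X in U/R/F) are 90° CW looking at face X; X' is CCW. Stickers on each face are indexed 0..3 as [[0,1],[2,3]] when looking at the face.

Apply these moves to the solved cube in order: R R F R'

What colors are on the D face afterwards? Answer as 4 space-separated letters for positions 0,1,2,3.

Answer: R G Y B

Derivation:
After move 1 (R): R=RRRR U=WGWG F=GYGY D=YBYB B=WBWB
After move 2 (R): R=RRRR U=WYWY F=GBGB D=YWYW B=GBGB
After move 3 (F): F=GGBB U=WYOO R=WRYR D=RRYW L=OYOW
After move 4 (R'): R=RRWY U=WGOG F=GYBO D=RGYB B=WBRB
Query: D face = RGYB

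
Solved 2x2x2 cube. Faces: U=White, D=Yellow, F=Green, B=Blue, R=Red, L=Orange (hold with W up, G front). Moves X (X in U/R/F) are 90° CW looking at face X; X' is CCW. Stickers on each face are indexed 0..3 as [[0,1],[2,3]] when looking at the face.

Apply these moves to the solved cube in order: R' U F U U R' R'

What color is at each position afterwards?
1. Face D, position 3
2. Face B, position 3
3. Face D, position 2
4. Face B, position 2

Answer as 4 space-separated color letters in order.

After move 1 (R'): R=RRRR U=WBWB F=GWGW D=YGYG B=YBYB
After move 2 (U): U=WWBB F=RRGW R=YBRR B=OOYB L=GWOO
After move 3 (F): F=GRWR U=WWOW R=BBBR D=RYYG L=GYOG
After move 4 (U): U=OWWW F=BBWR R=OOBR B=GYYB L=GROG
After move 5 (U): U=WOWW F=OOWR R=GYBR B=GRYB L=BBOG
After move 6 (R'): R=YRGB U=WYWG F=OOWW D=ROYR B=GRYB
After move 7 (R'): R=RBYG U=WYWG F=OYWG D=ROYW B=RROB
Query 1: D[3] = W
Query 2: B[3] = B
Query 3: D[2] = Y
Query 4: B[2] = O

Answer: W B Y O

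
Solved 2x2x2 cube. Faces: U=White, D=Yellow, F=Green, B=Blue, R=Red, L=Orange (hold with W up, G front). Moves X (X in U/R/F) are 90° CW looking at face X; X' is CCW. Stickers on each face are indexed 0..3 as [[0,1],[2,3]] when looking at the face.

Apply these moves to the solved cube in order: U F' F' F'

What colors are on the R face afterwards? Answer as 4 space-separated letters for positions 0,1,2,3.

After move 1 (U): U=WWWW F=RRGG R=BBRR B=OOBB L=GGOO
After move 2 (F'): F=RGRG U=WWBR R=YBYR D=GOYY L=GWOW
After move 3 (F'): F=GGRR U=WWYY R=OBGR D=WWYY L=GROB
After move 4 (F'): F=GRGR U=WWOG R=WBWR D=RBYY L=GYOY
Query: R face = WBWR

Answer: W B W R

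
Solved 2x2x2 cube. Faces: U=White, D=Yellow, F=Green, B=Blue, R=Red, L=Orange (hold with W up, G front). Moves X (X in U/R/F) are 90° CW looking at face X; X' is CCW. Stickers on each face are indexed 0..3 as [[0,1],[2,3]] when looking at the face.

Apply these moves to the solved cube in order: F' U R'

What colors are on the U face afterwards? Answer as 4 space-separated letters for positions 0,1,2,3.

After move 1 (F'): F=GGGG U=WWRR R=YRYR D=OOYY L=OWOW
After move 2 (U): U=RWRW F=YRGG R=BBYR B=OWBB L=GGOW
After move 3 (R'): R=BRBY U=RBRO F=YWGW D=ORYG B=YWOB
Query: U face = RBRO

Answer: R B R O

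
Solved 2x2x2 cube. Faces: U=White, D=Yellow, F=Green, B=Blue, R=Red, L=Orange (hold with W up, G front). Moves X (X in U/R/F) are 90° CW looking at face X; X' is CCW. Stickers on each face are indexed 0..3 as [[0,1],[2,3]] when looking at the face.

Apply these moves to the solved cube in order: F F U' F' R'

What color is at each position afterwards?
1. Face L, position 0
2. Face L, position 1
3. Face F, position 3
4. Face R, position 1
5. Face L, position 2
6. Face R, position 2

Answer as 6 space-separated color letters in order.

Answer: B Y O R O W

Derivation:
After move 1 (F): F=GGGG U=WWOO R=WRWR D=RRYY L=OYOY
After move 2 (F): F=GGGG U=WWYY R=OROR D=WWYY L=OROR
After move 3 (U'): U=WYWY F=ORGG R=GGOR B=ORBB L=BBOR
After move 4 (F'): F=RGOG U=WYGO R=WGWR D=BRYY L=BYOW
After move 5 (R'): R=GRWW U=WBGO F=RYOO D=BGYG B=YRRB
Query 1: L[0] = B
Query 2: L[1] = Y
Query 3: F[3] = O
Query 4: R[1] = R
Query 5: L[2] = O
Query 6: R[2] = W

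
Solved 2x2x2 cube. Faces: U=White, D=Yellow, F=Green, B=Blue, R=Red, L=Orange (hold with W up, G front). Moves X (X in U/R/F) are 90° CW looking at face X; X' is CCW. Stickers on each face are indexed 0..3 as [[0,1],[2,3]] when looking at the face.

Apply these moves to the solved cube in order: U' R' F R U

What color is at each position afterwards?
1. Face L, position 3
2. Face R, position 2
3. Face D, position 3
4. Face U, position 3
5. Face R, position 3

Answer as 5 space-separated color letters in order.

Answer: O R Y O R

Derivation:
After move 1 (U'): U=WWWW F=OOGG R=GGRR B=RRBB L=BBOO
After move 2 (R'): R=GRGR U=WBWR F=OWGW D=YOYG B=YRYB
After move 3 (F): F=GOWW U=WBOB R=WRRR D=GGYG L=BYOO
After move 4 (R): R=RWRR U=WOOW F=GGWG D=GYYY B=BRBB
After move 5 (U): U=OWWO F=RWWG R=BRRR B=BYBB L=GGOO
Query 1: L[3] = O
Query 2: R[2] = R
Query 3: D[3] = Y
Query 4: U[3] = O
Query 5: R[3] = R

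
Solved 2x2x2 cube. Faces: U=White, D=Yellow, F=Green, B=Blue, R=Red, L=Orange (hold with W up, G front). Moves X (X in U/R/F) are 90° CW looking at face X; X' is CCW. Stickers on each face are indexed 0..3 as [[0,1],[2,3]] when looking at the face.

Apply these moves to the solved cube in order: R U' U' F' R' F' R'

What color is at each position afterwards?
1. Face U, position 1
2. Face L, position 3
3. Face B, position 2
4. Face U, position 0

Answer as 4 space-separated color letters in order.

Answer: O O G G

Derivation:
After move 1 (R): R=RRRR U=WGWG F=GYGY D=YBYB B=WBWB
After move 2 (U'): U=GGWW F=OOGY R=GYRR B=RRWB L=WBOO
After move 3 (U'): U=GWGW F=WBGY R=OORR B=GYWB L=RROO
After move 4 (F'): F=BYWG U=GWOR R=BOYR D=ROYB L=RWOG
After move 5 (R'): R=ORBY U=GWOG F=BWWR D=RYYG B=BYOB
After move 6 (F'): F=WRBW U=GWOB R=YRRY D=WGYG L=RGOO
After move 7 (R'): R=RYYR U=GOOB F=WWBB D=WRYW B=GYGB
Query 1: U[1] = O
Query 2: L[3] = O
Query 3: B[2] = G
Query 4: U[0] = G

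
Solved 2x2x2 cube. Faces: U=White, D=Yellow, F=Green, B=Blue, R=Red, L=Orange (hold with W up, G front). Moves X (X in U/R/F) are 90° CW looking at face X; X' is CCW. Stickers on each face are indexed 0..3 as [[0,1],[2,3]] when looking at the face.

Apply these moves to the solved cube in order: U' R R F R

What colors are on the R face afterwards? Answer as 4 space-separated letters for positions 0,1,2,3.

After move 1 (U'): U=WWWW F=OOGG R=GGRR B=RRBB L=BBOO
After move 2 (R): R=RGRG U=WOWG F=OYGY D=YBYR B=WRWB
After move 3 (R): R=RRGG U=WYWY F=OBGR D=YWYW B=GROB
After move 4 (F): F=GORB U=WYOB R=WRYG D=GRYW L=BYOW
After move 5 (R): R=YWGR U=WOOB F=GRRW D=GOYG B=BRYB
Query: R face = YWGR

Answer: Y W G R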